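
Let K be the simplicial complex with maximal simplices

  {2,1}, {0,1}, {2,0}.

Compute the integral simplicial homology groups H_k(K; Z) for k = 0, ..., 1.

H_0 ≅ Z,  H_1 ≅ Z.

Order the vertices as 0 < 1 < 2. Listing each simplex with vertices in this order, K has dimension 1 with simplices:

  0-simplices (3): [0], [1], [2]
  1-simplices (3): [0,1], [0,2], [1,2]

Hence C_0 ≅ Z^3, C_1 ≅ Z^3.

The boundary map ∂_1: C_1 → C_0 maps an edge to its endpoints' difference, ∂[p,q] = q − p. For instance
  ∂[0,1] = [1] − [0].
This gives a 3×3 integer matrix of rank 2; reducing to Smith normal form yields diagonal entries (1,1).

Reading off H_k = ker ∂_k / im ∂_{k+1}:

  H_0: rank C_0 − rank ∂_1 = 3 − 2 = 1, and the invariant factors of ∂_1 are all 1, so H_0 ≅ Z.
  H_1: rank ker ∂_1 − rank ∂_2 = (3 − 2) − 0 = 1, and there is no ∂_2, so H_1 ≅ Z.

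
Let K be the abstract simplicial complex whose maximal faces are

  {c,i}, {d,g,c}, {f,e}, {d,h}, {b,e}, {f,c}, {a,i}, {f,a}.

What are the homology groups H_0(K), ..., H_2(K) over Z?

We work with the vertex ordering a < b < c < d < e < f < g < h < i. The simplices of K, each written with vertices in increasing order, are:

  0-simplices (9): a, b, c, d, e, f, g, h, i
  1-simplices (10): af, ai, be, cd, cf, cg, ci, dg, dh, ef
  2-simplices (1): cdg

Hence C_0 ≅ Z^9, C_1 ≅ Z^10, C_2 ≅ Z^1.

∂_1: C_1 → C_0 is given by ∂[p,q] = [q] − [p]. For instance
  ∂cg = g − c.
The resulting 9×10 matrix has rank 8, and its Smith normal form has invariant factors (1,1,1,1,1,1,1,1).

The boundary map ∂_2: C_2 → C_1 maps a triangle to the signed sum of its edges. For instance
  ∂cdg = dg − cg + cd.
The 10×1 boundary matrix has rank 1 and Smith normal form diag(1).

Computing H_k = (kernel of ∂_k) / (image of ∂_{k+1}):

  H_0: rank C_0 − rank ∂_1 = 9 − 8 = 1, and the invariant factors of ∂_1 are all 1, so H_0 ≅ Z.
  H_1: rank ker ∂_1 − rank ∂_2 = (10 − 8) − 1 = 1, and the invariant factors of ∂_2 are all 1, so H_1 ≅ Z.
  H_2: rank ker ∂_2 − rank ∂_3 = (1 − 1) − 0 = 0, and there is no ∂_3, so H_2 ≅ 0.

H_0 = Z,  H_1 = Z,  H_2 = 0.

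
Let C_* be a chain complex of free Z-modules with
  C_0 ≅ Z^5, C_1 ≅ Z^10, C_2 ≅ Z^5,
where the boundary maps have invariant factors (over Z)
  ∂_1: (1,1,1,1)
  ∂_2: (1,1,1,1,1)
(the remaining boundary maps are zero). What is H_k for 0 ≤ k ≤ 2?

H_0 ≅ Z,  H_1 ≅ Z,  H_2 = 0.

H_0: b_0 = 5 − 0 − 4 = 1; torsion from ∂_1 factors > 1: none. So H_0 ≅ Z.
H_1: b_1 = 10 − 4 − 5 = 1; torsion from ∂_2 factors > 1: none. So H_1 ≅ Z.
H_2: b_2 = 5 − 5 − 0 = 0; torsion from ∂_3 factors > 1: none. So H_2 ≅ 0.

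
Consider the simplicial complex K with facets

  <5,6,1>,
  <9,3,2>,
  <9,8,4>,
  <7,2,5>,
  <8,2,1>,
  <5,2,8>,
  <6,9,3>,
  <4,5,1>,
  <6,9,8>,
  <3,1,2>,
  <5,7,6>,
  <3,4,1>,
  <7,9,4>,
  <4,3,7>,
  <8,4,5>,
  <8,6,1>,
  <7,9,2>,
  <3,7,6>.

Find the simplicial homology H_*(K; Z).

Take the total order 1 < 2 < 3 < 4 < 5 < 6 < 7 < 8 < 9 on the vertex set. Then K (dimension 2) consists of the simplices:

  0-simplices (9): [1], [2], [3], [4], [5], [6], [7], [8], [9]
  1-simplices (27): (27 of them)
  2-simplices (18): [1,2,3], [1,2,8], [1,3,4], [1,4,5], [1,5,6], [1,6,8], [2,3,9], [2,5,7], [2,5,8], [2,7,9], [3,4,7], [3,6,7], [3,6,9], [4,5,8], [4,7,9], [4,8,9], [5,6,7], [6,8,9]

so the chain groups are C_0 ≅ Z^9, C_1 ≅ Z^27, C_2 ≅ Z^18.

∂_1: C_1 → C_0 is given by ∂[p,q] = [q] − [p]. For instance
  ∂[1,4] = [4] − [1].
The 9×27 boundary matrix has rank 8 and Smith normal form diag(1,1,1,1,1,1,1,1).

Boundary ∂_2: C_2 → C_1 acts by ∂[p,q,r] = [q,r] − [p,r] + [p,q]. For instance
  ∂[4,7,9] = [7,9] − [4,9] + [4,7],
  ∂[5,6,7] = [6,7] − [5,7] + [5,6].
The 27×18 boundary matrix has rank 18 and Smith normal form diag(1,1,1,1,1,1,1,1,1,1,1,1,1,1,1,1,1,2).

From H_k ≅ ker(∂_k) / im(∂_{k+1}) we obtain:

  H_0: rank C_0 − rank ∂_1 = 9 − 8 = 1, and the invariant factors of ∂_1 are all 1, so H_0 ≅ Z.
  H_1: rank ker ∂_1 − rank ∂_2 = (27 − 8) − 18 = 1, and ∂_2 has invariant factor 2 > 1, so H_1 ≅ Z ⊕ Z/2Z.
  H_2: rank ker ∂_2 − rank ∂_3 = (18 − 18) − 0 = 0, and there is no ∂_3, so H_2 ≅ 0.

H_0 = Z,  H_1 = Z ⊕ Z/2Z,  H_2 = 0.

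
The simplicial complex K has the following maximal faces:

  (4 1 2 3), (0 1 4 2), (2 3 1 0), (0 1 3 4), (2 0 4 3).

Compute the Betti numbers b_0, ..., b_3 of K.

Fix the vertex order 0 < 1 < 2 < 3 < 4 and write every simplex with vertices in increasing order. Then dim K = 3 and the simplices of K are:

  0-simplices (5): [0], [1], [2], [3], [4]
  1-simplices (10): [0,1], [0,2], [0,3], [0,4], [1,2], [1,3], [1,4], [2,3], [2,4], [3,4]
  2-simplices (10): [0,1,2], [0,1,3], [0,1,4], [0,2,3], [0,2,4], [0,3,4], [1,2,3], [1,2,4], [1,3,4], [2,3,4]
  3-simplices (5): [0,1,2,3], [0,1,2,4], [0,1,3,4], [0,2,3,4], [1,2,3,4]

giving chain groups C_0 ≅ Z^5, C_1 ≅ Z^10, C_2 ≅ Z^10, C_3 ≅ Z^5.

The boundary map ∂_1: C_1 → C_0 maps an edge to its endpoints' difference, ∂[p,q] = q − p. For instance
  ∂[1,3] = [3] − [1].
As a 5×10 matrix over Z this has rank 4, with invariant factors (1,1,1,1).

Boundary ∂_2: C_2 → C_1 maps a triangle to the signed sum of its edges. For instance
  ∂[0,2,4] = [2,4] − [0,4] + [0,2],
  ∂[1,2,4] = [2,4] − [1,4] + [1,2].
As a 10×10 matrix over Z this has rank 6, with invariant factors (1,1,1,1,1,1).

Boundary ∂_3: C_3 → C_2 sends each 3-simplex σ to the alternating sum Σ_i (−1)^i (σ with its i-th vertex removed). For instance
  ∂[0,2,3,4] = [2,3,4] − [0,3,4] + [0,2,4] − [0,2,3],
  ∂[0,1,2,3] = [1,2,3] − [0,2,3] + [0,1,3] − [0,1,2].
The resulting 10×5 matrix has rank 4, and its Smith normal form has invariant factors (1,1,1,1).

Reading off H_k = ker ∂_k / im ∂_{k+1}:

  H_0: rank C_0 − rank ∂_1 = 5 − 4 = 1, and the invariant factors of ∂_1 are all 1, so H_0 ≅ Z.
  H_1: rank ker ∂_1 − rank ∂_2 = (10 − 4) − 6 = 0, and the invariant factors of ∂_2 are all 1, so H_1 ≅ 0.
  H_2: rank ker ∂_2 − rank ∂_3 = (10 − 6) − 4 = 0, and the invariant factors of ∂_3 are all 1, so H_2 ≅ 0.
  H_3: rank ker ∂_3 − rank ∂_4 = (5 − 4) − 0 = 1, and there is no ∂_4, so H_3 ≅ Z.

(K is a triangulation of the 3-sphere S^3.)

Hence the Betti numbers are b_0 = 1, b_1 = 0, b_2 = 0, b_3 = 1.

b_0 = 1, b_1 = 0, b_2 = 0, b_3 = 1.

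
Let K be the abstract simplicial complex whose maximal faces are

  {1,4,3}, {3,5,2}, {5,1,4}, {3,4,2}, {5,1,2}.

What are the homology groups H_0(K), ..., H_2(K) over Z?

H_0 = Z,  H_1 = Z,  H_2 = 0.

Fix the vertex order 1 < 2 < 3 < 4 < 5 and write every simplex with vertices in increasing order. Then dim K = 2 and the simplices of K are:

  0-simplices (5): [1], [2], [3], [4], [5]
  1-simplices (10): [1,2], [1,3], [1,4], [1,5], [2,3], [2,4], [2,5], [3,4], [3,5], [4,5]
  2-simplices (5): [1,2,5], [1,3,4], [1,4,5], [2,3,4], [2,3,5]

so the chain groups are C_0 ≅ Z^5, C_1 ≅ Z^10, C_2 ≅ Z^5.

Boundary ∂_1: C_1 → C_0 is given by ∂[p,q] = [q] − [p].
As a 5×10 matrix over Z this has rank 4, with invariant factors (1,1,1,1).

Boundary ∂_2: C_2 → C_1 sends each 2-simplex [p,q,r] to [q,r] − [p,r] + [p,q]. For instance
  ∂[1,2,5] = [2,5] − [1,5] + [1,2],
  ∂[1,4,5] = [4,5] − [1,5] + [1,4].
As a 10×5 matrix over Z this has rank 5, with invariant factors (1,1,1,1,1).

Now H_k = ker ∂_k / im ∂_{k+1}, so:

  H_0: rank C_0 − rank ∂_1 = 5 − 4 = 1, and the invariant factors of ∂_1 are all 1, so H_0 ≅ Z.
  H_1: rank ker ∂_1 − rank ∂_2 = (10 − 4) − 5 = 1, and the invariant factors of ∂_2 are all 1, so H_1 ≅ Z.
  H_2: rank ker ∂_2 − rank ∂_3 = (5 − 5) − 0 = 0, and there is no ∂_3, so H_2 ≅ 0.

(K is a triangulation of the Möbius band.)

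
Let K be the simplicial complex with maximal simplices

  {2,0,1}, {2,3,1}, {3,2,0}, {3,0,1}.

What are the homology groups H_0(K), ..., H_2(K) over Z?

Fix the vertex order 0 < 1 < 2 < 3 and write every simplex with vertices in increasing order. Then dim K = 2 and the simplices of K are:

  0-simplices (4): [0], [1], [2], [3]
  1-simplices (6): [0,1], [0,2], [0,3], [1,2], [1,3], [2,3]
  2-simplices (4): [0,1,2], [0,1,3], [0,2,3], [1,2,3]

so the chain groups are C_0 ≅ Z^4, C_1 ≅ Z^6, C_2 ≅ Z^4.

Boundary ∂_1: C_1 → C_0 sends each edge [p,q] (with p < q) to q − p.
As a 4×6 matrix over Z this has rank 3, with invariant factors (1,1,1).

∂_2: C_2 → C_1 acts by ∂[p,q,r] = [q,r] − [p,r] + [p,q]. For instance
  ∂[0,1,3] = [1,3] − [0,3] + [0,1],
  ∂[1,2,3] = [2,3] − [1,3] + [1,2].
This gives a 6×4 integer matrix of rank 3; reducing to Smith normal form yields diagonal entries (1,1,1).

Computing H_k = (kernel of ∂_k) / (image of ∂_{k+1}):

  H_0: rank C_0 − rank ∂_1 = 4 − 3 = 1, and the invariant factors of ∂_1 are all 1, so H_0 ≅ Z.
  H_1: rank ker ∂_1 − rank ∂_2 = (6 − 3) − 3 = 0, and the invariant factors of ∂_2 are all 1, so H_1 ≅ 0.
  H_2: rank ker ∂_2 − rank ∂_3 = (4 − 3) − 0 = 1, and there is no ∂_3, so H_2 ≅ Z.

H_0 ≅ Z,  H_1 = 0,  H_2 ≅ Z.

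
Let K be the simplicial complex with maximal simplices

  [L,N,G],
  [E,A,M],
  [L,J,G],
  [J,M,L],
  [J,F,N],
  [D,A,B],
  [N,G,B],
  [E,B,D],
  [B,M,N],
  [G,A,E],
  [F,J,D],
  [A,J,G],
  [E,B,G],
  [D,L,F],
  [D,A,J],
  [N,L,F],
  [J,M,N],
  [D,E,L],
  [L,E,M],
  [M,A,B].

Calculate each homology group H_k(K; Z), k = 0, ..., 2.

H_0 ≅ Z,  H_1 ≅ Z ⊕ Z/2,  H_2 = 0.

Order the vertices as A < B < D < E < F < G < J < L < M < N. Listing each simplex with vertices in this order, K has dimension 2 with simplices:

  0-simplices (10): A, B, D, E, F, G, J, L, M, N
  1-simplices (30): AB, AD, AE, AG, AJ, AM, BD, BE, BG, BM, BN, DE, DF, DJ, DL, EG, EL, EM, FJ, FL, FN, GJ, GL, GN, JL, JM, JN, LM, LN, MN
  2-simplices (20): ABD, ABM, ADJ, AEG, AEM, AGJ, BDE, BEG, BGN, BMN, DEL, DFJ, DFL, ELM, FJN, FLN, GJL, GLN, JLM, JMN

giving chain groups C_0 ≅ Z^10, C_1 ≅ Z^30, C_2 ≅ Z^20.

The boundary map ∂_1: C_1 → C_0 is given by ∂[p,q] = [q] − [p]. For instance
  ∂BN = N − B.
The 10×30 boundary matrix has rank 9 and Smith normal form diag(1,1,1,1,1,1,1,1,1).

∂_2: C_2 → C_1 sends each 2-simplex [p,q,r] to [q,r] − [p,r] + [p,q]. For instance
  ∂DFL = FL − DL + DF,
  ∂GJL = JL − GL + GJ.
The resulting 30×20 matrix has rank 20, and its Smith normal form has invariant factors (1,1,1,1,1,1,1,1,1,1,1,1,1,1,1,1,1,1,1,2).

Reading off H_k = ker ∂_k / im ∂_{k+1}:

  H_0: rank C_0 − rank ∂_1 = 10 − 9 = 1, and the invariant factors of ∂_1 are all 1, so H_0 ≅ Z.
  H_1: rank ker ∂_1 − rank ∂_2 = (30 − 9) − 20 = 1, and ∂_2 has invariant factor 2 > 1, so H_1 ≅ Z ⊕ Z/2.
  H_2: rank ker ∂_2 − rank ∂_3 = (20 − 20) − 0 = 0, and there is no ∂_3, so H_2 ≅ 0.

As a check, the Euler characteristic is 10 − 30 + 20 = 0, which agrees with 1 − 1 + 0 = 0.
(K is a triangulation of the Klein bottle.)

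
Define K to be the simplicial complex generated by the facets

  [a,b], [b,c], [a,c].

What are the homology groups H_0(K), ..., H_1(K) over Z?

H_0 = Z,  H_1 = Z.

Order the vertices as a < b < c. Listing each simplex with vertices in this order, K has dimension 1 with simplices:

  0-simplices (3): a, b, c
  1-simplices (3): ab, ac, bc

so the chain groups are C_0 ≅ Z^3, C_1 ≅ Z^3.

The boundary map ∂_1: C_1 → C_0 is given by ∂[p,q] = [q] − [p].
As a 3×3 matrix over Z this has rank 2, with invariant factors (1,1).

Computing H_k = (kernel of ∂_k) / (image of ∂_{k+1}):

  H_0: rank C_0 − rank ∂_1 = 3 − 2 = 1, and the invariant factors of ∂_1 are all 1, so H_0 ≅ Z.
  H_1: rank ker ∂_1 − rank ∂_2 = (3 − 2) − 0 = 1, and there is no ∂_2, so H_1 ≅ Z.

(K is a triangulation of the circle S^1.)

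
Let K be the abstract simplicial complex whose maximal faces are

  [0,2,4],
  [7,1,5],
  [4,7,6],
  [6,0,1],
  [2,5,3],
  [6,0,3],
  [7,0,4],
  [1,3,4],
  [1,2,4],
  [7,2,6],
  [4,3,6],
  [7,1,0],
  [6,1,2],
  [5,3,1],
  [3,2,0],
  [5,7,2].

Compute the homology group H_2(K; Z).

H_2 = Z.

Fix the vertex order 0 < 1 < 2 < 3 < 4 < 5 < 6 < 7 and write every simplex with vertices in increasing order. Then dim K = 2 and the simplices of K are:

  0-simplices (8): [0], [1], [2], [3], [4], [5], [6], [7]
  1-simplices (24): (24 of them)
  2-simplices (16): [0,1,6], [0,1,7], [0,2,3], [0,2,4], [0,3,6], [0,4,7], [1,2,4], [1,2,6], [1,3,4], [1,3,5], [1,5,7], [2,3,5], [2,5,7], [2,6,7], [3,4,6], [4,6,7]

giving chain groups C_0 ≅ Z^8, C_1 ≅ Z^24, C_2 ≅ Z^16.

∂_1: C_1 → C_0 sends each edge [p,q] (with p < q) to q − p. For instance
  ∂[0,6] = [6] − [0].
The 8×24 boundary matrix has rank 7 and Smith normal form diag(1,1,1,1,1,1,1).

∂_2: C_2 → C_1 maps a triangle to the signed sum of its edges. For instance
  ∂[1,5,7] = [5,7] − [1,7] + [1,5],
  ∂[2,6,7] = [6,7] − [2,7] + [2,6].
This gives a 24×16 integer matrix of rank 15; reducing to Smith normal form yields diagonal entries (1,1,1,1,1,1,1,1,1,1,1,1,1,1,1).

Computing H_k = (kernel of ∂_k) / (image of ∂_{k+1}):

  H_2: rank ker ∂_2 − rank ∂_3 = (16 − 15) − 0 = 1, and there is no ∂_3, so H_2 = Z.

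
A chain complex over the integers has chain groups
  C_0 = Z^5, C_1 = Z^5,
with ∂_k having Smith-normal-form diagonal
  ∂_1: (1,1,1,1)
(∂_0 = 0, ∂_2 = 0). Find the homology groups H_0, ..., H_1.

H_0: b_0 = 5 − 0 − 4 = 1; torsion from ∂_1 factors > 1: none. So H_0 = Z.
H_1: b_1 = 5 − 4 − 0 = 1; torsion from ∂_2 factors > 1: none. So H_1 = Z.

H_0 = Z,  H_1 = Z.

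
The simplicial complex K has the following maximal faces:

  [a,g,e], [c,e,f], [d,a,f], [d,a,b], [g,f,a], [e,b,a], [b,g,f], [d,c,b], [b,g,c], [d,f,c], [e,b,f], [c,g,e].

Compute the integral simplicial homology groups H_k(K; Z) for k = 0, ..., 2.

We work with the vertex ordering a < b < c < d < e < f < g. The simplices of K, each written with vertices in increasing order, are:

  0-simplices (7): a, b, c, d, e, f, g
  1-simplices (18): ab, ad, ae, af, ag, bc, bd, be, bf, bg, cd, ce, cf, cg, df, ef, eg, fg
  2-simplices (12): abd, abe, adf, aeg, afg, bcd, bcg, bef, bfg, cdf, cef, ceg

so the chain groups are C_0 ≅ Z^7, C_1 ≅ Z^18, C_2 ≅ Z^12.

Boundary ∂_1: C_1 → C_0 is given by ∂[p,q] = [q] − [p].
The resulting 7×18 matrix has rank 6, and its Smith normal form has invariant factors (1,1,1,1,1,1).

Boundary ∂_2: C_2 → C_1 maps a triangle to the signed sum of its edges. For instance
  ∂adf = df − af + ad,
  ∂abd = bd − ad + ab.
The 18×12 boundary matrix has rank 12 and Smith normal form diag(1,1,1,1,1,1,1,1,1,1,1,2).

Now H_k = ker ∂_k / im ∂_{k+1}, so:

  H_0: rank C_0 − rank ∂_1 = 7 − 6 = 1, and the invariant factors of ∂_1 are all 1, so H_0 = Z.
  H_1: rank ker ∂_1 − rank ∂_2 = (18 − 6) − 12 = 0, and ∂_2 has invariant factor 2 > 1, so H_1 = Z/2.
  H_2: rank ker ∂_2 − rank ∂_3 = (12 − 12) − 0 = 0, and there is no ∂_3, so H_2 = 0.

H_0 = Z,  H_1 = Z/2,  H_2 = 0.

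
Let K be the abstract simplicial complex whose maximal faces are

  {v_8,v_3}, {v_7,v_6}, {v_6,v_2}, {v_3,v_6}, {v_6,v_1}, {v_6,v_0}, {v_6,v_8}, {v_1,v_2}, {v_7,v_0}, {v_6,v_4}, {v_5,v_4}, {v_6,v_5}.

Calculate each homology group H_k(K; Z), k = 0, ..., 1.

We work with the vertex ordering v_0 < v_1 < v_2 < v_3 < v_4 < v_5 < v_6 < v_7 < v_8. The simplices of K, each written with vertices in increasing order, are:

  0-simplices (9): [v_0], [v_1], [v_2], [v_3], [v_4], [v_5], [v_6], [v_7], [v_8]
  1-simplices (12): [v_0,v_6], [v_0,v_7], [v_1,v_2], [v_1,v_6], [v_2,v_6], [v_3,v_6], [v_3,v_8], [v_4,v_5], [v_4,v_6], [v_5,v_6], [v_6,v_7], [v_6,v_8]

giving chain groups C_0 ≅ Z^9, C_1 ≅ Z^12.

The boundary map ∂_1: C_1 → C_0 is given by ∂[p,q] = [q] − [p].
As a 9×12 matrix over Z this has rank 8, with invariant factors (1,1,1,1,1,1,1,1).

Computing H_k = (kernel of ∂_k) / (image of ∂_{k+1}):

  H_0: rank C_0 − rank ∂_1 = 9 − 8 = 1, and the invariant factors of ∂_1 are all 1, so H_0 = Z.
  H_1: rank ker ∂_1 − rank ∂_2 = (12 − 8) − 0 = 4, and there is no ∂_2, so H_1 = Z^4.

(K is a triangulation of a wedge of 4 circles.)

H_0 = Z,  H_1 = Z^4.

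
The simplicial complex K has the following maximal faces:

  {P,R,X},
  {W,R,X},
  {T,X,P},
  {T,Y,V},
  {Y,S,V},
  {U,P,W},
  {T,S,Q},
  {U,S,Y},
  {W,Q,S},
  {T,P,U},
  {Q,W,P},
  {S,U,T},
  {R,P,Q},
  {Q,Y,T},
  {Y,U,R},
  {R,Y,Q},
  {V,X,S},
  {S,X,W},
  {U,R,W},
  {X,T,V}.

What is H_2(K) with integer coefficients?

Fix the vertex order P < Q < R < S < T < U < V < W < X < Y and write every simplex with vertices in increasing order. Then dim K = 2 and the simplices of K are:

  0-simplices (10): P, Q, R, S, T, U, V, W, X, Y
  1-simplices (30): PQ, PR, PT, PU, PW, PX, QR, QS, QT, QW, QY, RU, RW, RX, RY, ST, SU, SV, SW, SX, SY, TU, TV, TX, TY, UW, UY, VX, VY, WX
  2-simplices (20): PQR, PQW, PRX, PTU, PTX, PUW, QRY, QST, QSW, QTY, RUW, RUY, RWX, STU, SUY, SVX, SVY, SWX, TVX, TVY

so the chain groups are C_0 ≅ Z^10, C_1 ≅ Z^30, C_2 ≅ Z^20.

Boundary ∂_1: C_1 → C_0 sends each edge [p,q] (with p < q) to q − p. For instance
  ∂VX = X − V.
As a 10×30 matrix over Z this has rank 9, with invariant factors (1,1,1,1,1,1,1,1,1).

∂_2: C_2 → C_1 sends each 2-simplex [p,q,r] to [q,r] − [p,r] + [p,q]. For instance
  ∂TVY = VY − TY + TV,
  ∂PTU = TU − PU + PT.
As a 30×20 matrix over Z this has rank 20, with invariant factors (1,1,1,1,1,1,1,1,1,1,1,1,1,1,1,1,1,1,1,2).

From H_k ≅ ker(∂_k) / im(∂_{k+1}) we obtain:

  H_2: rank ker ∂_2 − rank ∂_3 = (20 − 20) − 0 = 0, and there is no ∂_3, so H_2 ≅ 0.

H_2 ≅ 0.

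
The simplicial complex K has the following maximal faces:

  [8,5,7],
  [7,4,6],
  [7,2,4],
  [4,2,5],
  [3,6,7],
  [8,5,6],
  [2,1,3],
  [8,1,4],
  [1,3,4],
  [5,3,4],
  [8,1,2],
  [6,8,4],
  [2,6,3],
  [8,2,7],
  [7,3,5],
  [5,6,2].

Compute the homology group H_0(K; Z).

Order the vertices as 1 < 2 < 3 < 4 < 5 < 6 < 7 < 8. Listing each simplex with vertices in this order, K has dimension 2 with simplices:

  0-simplices (8): [1], [2], [3], [4], [5], [6], [7], [8]
  1-simplices (24): (24 of them)
  2-simplices (16): [1,2,3], [1,2,8], [1,3,4], [1,4,8], [2,3,6], [2,4,5], [2,4,7], [2,5,6], [2,7,8], [3,4,5], [3,5,7], [3,6,7], [4,6,7], [4,6,8], [5,6,8], [5,7,8]

giving chain groups C_0 ≅ Z^8, C_1 ≅ Z^24, C_2 ≅ Z^16.

Boundary ∂_1: C_1 → C_0 maps an edge to its endpoints' difference, ∂[p,q] = q − p.
As a 8×24 matrix over Z this has rank 7, with invariant factors (1,1,1,1,1,1,1).

The boundary map ∂_2: C_2 → C_1 sends each 2-simplex [p,q,r] to [q,r] − [p,r] + [p,q]. For instance
  ∂[4,6,7] = [6,7] − [4,7] + [4,6],
  ∂[2,5,6] = [5,6] − [2,6] + [2,5].
The 24×16 boundary matrix has rank 15 and Smith normal form diag(1,1,1,1,1,1,1,1,1,1,1,1,1,1,1).

From H_k ≅ ker(∂_k) / im(∂_{k+1}) we obtain:

  H_0: rank C_0 − rank ∂_1 = 8 − 7 = 1, and the invariant factors of ∂_1 are all 1, so H_0 = Z.

H_0 = Z.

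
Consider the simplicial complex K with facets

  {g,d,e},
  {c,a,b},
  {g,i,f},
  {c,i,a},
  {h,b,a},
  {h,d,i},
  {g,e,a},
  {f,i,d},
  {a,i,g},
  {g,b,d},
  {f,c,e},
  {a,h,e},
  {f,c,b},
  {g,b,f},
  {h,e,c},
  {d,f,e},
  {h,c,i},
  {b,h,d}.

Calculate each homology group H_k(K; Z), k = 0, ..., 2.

Fix the vertex order a < b < c < d < e < f < g < h < i and write every simplex with vertices in increasing order. Then dim K = 2 and the simplices of K are:

  0-simplices (9): a, b, c, d, e, f, g, h, i
  1-simplices (27): ab, ac, ae, ag, ah, ai, bc, bd, bf, bg, bh, ce, cf, ch, ci, de, df, dg, dh, di, ef, eg, eh, fg, fi, gi, hi
  2-simplices (18): abc, abh, aci, aeg, aeh, agi, bcf, bdg, bdh, bfg, cef, ceh, chi, def, deg, dfi, dhi, fgi

giving chain groups C_0 ≅ Z^9, C_1 ≅ Z^27, C_2 ≅ Z^18.

∂_1: C_1 → C_0 maps an edge to its endpoints' difference, ∂[p,q] = q − p.
The 9×27 boundary matrix has rank 8 and Smith normal form diag(1,1,1,1,1,1,1,1).

The boundary map ∂_2: C_2 → C_1 acts by ∂[p,q,r] = [q,r] − [p,r] + [p,q]. For instance
  ∂dfi = fi − di + df,
  ∂abh = bh − ah + ab.
The resulting 27×18 matrix has rank 18, and its Smith normal form has invariant factors (1,1,1,1,1,1,1,1,1,1,1,1,1,1,1,1,1,2).

Computing H_k = (kernel of ∂_k) / (image of ∂_{k+1}):

  H_0: rank C_0 − rank ∂_1 = 9 − 8 = 1, and the invariant factors of ∂_1 are all 1, so H_0 ≅ Z.
  H_1: rank ker ∂_1 − rank ∂_2 = (27 − 8) − 18 = 1, and ∂_2 has invariant factor 2 > 1, so H_1 ≅ Z ⊕ Z_2.
  H_2: rank ker ∂_2 − rank ∂_3 = (18 − 18) − 0 = 0, and there is no ∂_3, so H_2 ≅ 0.

H_0 ≅ Z,  H_1 ≅ Z ⊕ Z_2,  H_2 = 0.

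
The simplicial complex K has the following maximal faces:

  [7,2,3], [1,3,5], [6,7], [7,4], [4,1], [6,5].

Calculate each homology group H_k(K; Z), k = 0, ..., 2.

H_0 = Z,  H_1 = Z^2,  H_2 = 0.

Order the vertices as 1 < 2 < 3 < 4 < 5 < 6 < 7. Listing each simplex with vertices in this order, K has dimension 2 with simplices:

  0-simplices (7): [1], [2], [3], [4], [5], [6], [7]
  1-simplices (10): [1,3], [1,4], [1,5], [2,3], [2,7], [3,5], [3,7], [4,7], [5,6], [6,7]
  2-simplices (2): [1,3,5], [2,3,7]

Hence C_0 ≅ Z^7, C_1 ≅ Z^10, C_2 ≅ Z^2.

The boundary map ∂_1: C_1 → C_0 sends each edge [p,q] (with p < q) to q − p.
The resulting 7×10 matrix has rank 6, and its Smith normal form has invariant factors (1,1,1,1,1,1).

Boundary ∂_2: C_2 → C_1 sends each 2-simplex [p,q,r] to [q,r] − [p,r] + [p,q]. For instance
  ∂[1,3,5] = [3,5] − [1,5] + [1,3],
  ∂[2,3,7] = [3,7] − [2,7] + [2,3].
The resulting 10×2 matrix has rank 2, and its Smith normal form has invariant factors (1,1).

Computing H_k = (kernel of ∂_k) / (image of ∂_{k+1}):

  H_0: rank C_0 − rank ∂_1 = 7 − 6 = 1, and the invariant factors of ∂_1 are all 1, so H_0 ≅ Z.
  H_1: rank ker ∂_1 − rank ∂_2 = (10 − 6) − 2 = 2, and the invariant factors of ∂_2 are all 1, so H_1 ≅ Z^2.
  H_2: rank ker ∂_2 − rank ∂_3 = (2 − 2) − 0 = 0, and there is no ∂_3, so H_2 ≅ 0.

As a check, the Euler characteristic is 7 − 10 + 2 = -1, which agrees with 1 − 2 + 0 = -1.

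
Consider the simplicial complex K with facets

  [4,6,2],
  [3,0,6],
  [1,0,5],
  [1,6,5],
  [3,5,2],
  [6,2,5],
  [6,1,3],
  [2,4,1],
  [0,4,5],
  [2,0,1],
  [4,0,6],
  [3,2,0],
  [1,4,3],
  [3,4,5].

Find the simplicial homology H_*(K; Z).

H_0 ≅ Z,  H_1 ≅ Z^2,  H_2 ≅ Z.

Take the total order 0 < 1 < 2 < 3 < 4 < 5 < 6 on the vertex set. Then K (dimension 2) consists of the simplices:

  0-simplices (7): [0], [1], [2], [3], [4], [5], [6]
  1-simplices (21): [0,1], [0,2], [0,3], [0,4], [0,5], [0,6], [1,2], [1,3], [1,4], [1,5], [1,6], [2,3], [2,4], [2,5], [2,6], [3,4], [3,5], [3,6], [4,5], [4,6], [5,6]
  2-simplices (14): [0,1,2], [0,1,5], [0,2,3], [0,3,6], [0,4,5], [0,4,6], [1,2,4], [1,3,4], [1,3,6], [1,5,6], [2,3,5], [2,4,6], [2,5,6], [3,4,5]

giving chain groups C_0 ≅ Z^7, C_1 ≅ Z^21, C_2 ≅ Z^14.

The boundary map ∂_1: C_1 → C_0 maps an edge to its endpoints' difference, ∂[p,q] = q − p. For instance
  ∂[0,1] = [1] − [0].
As a 7×21 matrix over Z this has rank 6, with invariant factors (1,1,1,1,1,1).

∂_2: C_2 → C_1 sends each 2-simplex [p,q,r] to [q,r] − [p,r] + [p,q]. For instance
  ∂[3,4,5] = [4,5] − [3,5] + [3,4],
  ∂[0,3,6] = [3,6] − [0,6] + [0,3].
This gives a 21×14 integer matrix of rank 13; reducing to Smith normal form yields diagonal entries (1,1,1,1,1,1,1,1,1,1,1,1,1).

Reading off H_k = ker ∂_k / im ∂_{k+1}:

  H_0: rank C_0 − rank ∂_1 = 7 − 6 = 1, and the invariant factors of ∂_1 are all 1, so H_0 = Z.
  H_1: rank ker ∂_1 − rank ∂_2 = (21 − 6) − 13 = 2, and the invariant factors of ∂_2 are all 1, so H_1 = Z^2.
  H_2: rank ker ∂_2 − rank ∂_3 = (14 − 13) − 0 = 1, and there is no ∂_3, so H_2 = Z.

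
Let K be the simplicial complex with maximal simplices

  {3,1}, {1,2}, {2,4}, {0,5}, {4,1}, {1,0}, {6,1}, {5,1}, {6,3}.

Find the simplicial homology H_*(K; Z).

H_0 = Z,  H_1 = Z^3.

Fix the vertex order 0 < 1 < 2 < 3 < 4 < 5 < 6 and write every simplex with vertices in increasing order. Then dim K = 1 and the simplices of K are:

  0-simplices (7): [0], [1], [2], [3], [4], [5], [6]
  1-simplices (9): [0,1], [0,5], [1,2], [1,3], [1,4], [1,5], [1,6], [2,4], [3,6]

Hence C_0 ≅ Z^7, C_1 ≅ Z^9.

∂_1: C_1 → C_0 is given by ∂[p,q] = [q] − [p]. For instance
  ∂[2,4] = [4] − [2].
As a 7×9 matrix over Z this has rank 6, with invariant factors (1,1,1,1,1,1).

Reading off H_k = ker ∂_k / im ∂_{k+1}:

  H_0: rank C_0 − rank ∂_1 = 7 − 6 = 1, and the invariant factors of ∂_1 are all 1, so H_0 ≅ Z.
  H_1: rank ker ∂_1 − rank ∂_2 = (9 − 6) − 0 = 3, and there is no ∂_2, so H_1 ≅ Z^3.

(K is a triangulation of a wedge of 3 circles.)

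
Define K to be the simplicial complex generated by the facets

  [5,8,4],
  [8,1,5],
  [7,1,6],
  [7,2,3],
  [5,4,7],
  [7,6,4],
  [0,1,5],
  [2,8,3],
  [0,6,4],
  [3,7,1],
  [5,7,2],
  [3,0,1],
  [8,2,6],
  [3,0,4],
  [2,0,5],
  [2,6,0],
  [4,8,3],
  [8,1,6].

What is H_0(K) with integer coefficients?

H_0 = Z.

Order the vertices as 0 < 1 < 2 < 3 < 4 < 5 < 6 < 7 < 8. Listing each simplex with vertices in this order, K has dimension 2 with simplices:

  0-simplices (9): [0], [1], [2], [3], [4], [5], [6], [7], [8]
  1-simplices (27): (27 of them)
  2-simplices (18): [0,1,3], [0,1,5], [0,2,5], [0,2,6], [0,3,4], [0,4,6], [1,3,7], [1,5,8], [1,6,7], [1,6,8], [2,3,7], [2,3,8], [2,5,7], [2,6,8], [3,4,8], [4,5,7], [4,5,8], [4,6,7]

so the chain groups are C_0 ≅ Z^9, C_1 ≅ Z^27, C_2 ≅ Z^18.

Boundary ∂_1: C_1 → C_0 maps an edge to its endpoints' difference, ∂[p,q] = q − p. For instance
  ∂[1,7] = [7] − [1].
The 9×27 boundary matrix has rank 8 and Smith normal form diag(1,1,1,1,1,1,1,1).

∂_2: C_2 → C_1 sends each 2-simplex [p,q,r] to [q,r] − [p,r] + [p,q]. For instance
  ∂[4,6,7] = [6,7] − [4,7] + [4,6],
  ∂[4,5,7] = [5,7] − [4,7] + [4,5].
This gives a 27×18 integer matrix of rank 17; reducing to Smith normal form yields diagonal entries (1,1,1,1,1,1,1,1,1,1,1,1,1,1,1,1,1).

Computing H_k = (kernel of ∂_k) / (image of ∂_{k+1}):

  H_0: rank C_0 − rank ∂_1 = 9 − 8 = 1, and the invariant factors of ∂_1 are all 1, so H_0 ≅ Z.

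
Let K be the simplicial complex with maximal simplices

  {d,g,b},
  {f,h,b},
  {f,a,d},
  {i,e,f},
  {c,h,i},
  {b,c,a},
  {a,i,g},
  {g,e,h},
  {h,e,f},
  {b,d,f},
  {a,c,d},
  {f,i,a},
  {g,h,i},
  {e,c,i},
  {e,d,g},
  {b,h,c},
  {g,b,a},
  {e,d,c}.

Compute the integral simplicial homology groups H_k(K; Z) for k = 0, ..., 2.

Fix the vertex order a < b < c < d < e < f < g < h < i and write every simplex with vertices in increasing order. Then dim K = 2 and the simplices of K are:

  0-simplices (9): a, b, c, d, e, f, g, h, i
  1-simplices (27): ab, ac, ad, af, ag, ai, bc, bd, bf, bg, bh, cd, ce, ch, ci, de, df, dg, ef, eg, eh, ei, fh, fi, gh, gi, hi
  2-simplices (18): abc, abg, acd, adf, afi, agi, bch, bdf, bdg, bfh, cde, cei, chi, deg, efh, efi, egh, ghi

so the chain groups are C_0 ≅ Z^9, C_1 ≅ Z^27, C_2 ≅ Z^18.

∂_1: C_1 → C_0 sends each edge [p,q] (with p < q) to q − p. For instance
  ∂ac = c − a.
As a 9×27 matrix over Z this has rank 8, with invariant factors (1,1,1,1,1,1,1,1).

The boundary map ∂_2: C_2 → C_1 maps a triangle to the signed sum of its edges. For instance
  ∂abg = bg − ag + ab,
  ∂agi = gi − ai + ag.
As a 27×18 matrix over Z this has rank 18, with invariant factors (1,1,1,1,1,1,1,1,1,1,1,1,1,1,1,1,1,2).

Computing H_k = (kernel of ∂_k) / (image of ∂_{k+1}):

  H_0: rank C_0 − rank ∂_1 = 9 − 8 = 1, and the invariant factors of ∂_1 are all 1, so H_0 ≅ Z.
  H_1: rank ker ∂_1 − rank ∂_2 = (27 − 8) − 18 = 1, and ∂_2 has invariant factor 2 > 1, so H_1 ≅ Z ⊕ Z/2Z.
  H_2: rank ker ∂_2 − rank ∂_3 = (18 − 18) − 0 = 0, and there is no ∂_3, so H_2 ≅ 0.

(K is a triangulation of the Klein bottle.)

H_0 = Z,  H_1 = Z ⊕ Z/2Z,  H_2 = 0.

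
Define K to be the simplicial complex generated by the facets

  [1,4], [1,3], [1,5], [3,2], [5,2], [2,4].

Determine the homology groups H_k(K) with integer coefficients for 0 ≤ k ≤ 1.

Take the total order 1 < 2 < 3 < 4 < 5 on the vertex set. Then K (dimension 1) consists of the simplices:

  0-simplices (5): [1], [2], [3], [4], [5]
  1-simplices (6): [1,3], [1,4], [1,5], [2,3], [2,4], [2,5]

giving chain groups C_0 ≅ Z^5, C_1 ≅ Z^6.

∂_1: C_1 → C_0 is given by ∂[p,q] = [q] − [p].
This gives a 5×6 integer matrix of rank 4; reducing to Smith normal form yields diagonal entries (1,1,1,1).

From H_k ≅ ker(∂_k) / im(∂_{k+1}) we obtain:

  H_0: rank C_0 − rank ∂_1 = 5 − 4 = 1, and the invariant factors of ∂_1 are all 1, so H_0 ≅ Z.
  H_1: rank ker ∂_1 − rank ∂_2 = (6 − 4) − 0 = 2, and there is no ∂_2, so H_1 ≅ Z^2.

As a check, the Euler characteristic is 5 − 6 = -1, which agrees with 1 − 2 = -1.

H_0 ≅ Z,  H_1 ≅ Z^2.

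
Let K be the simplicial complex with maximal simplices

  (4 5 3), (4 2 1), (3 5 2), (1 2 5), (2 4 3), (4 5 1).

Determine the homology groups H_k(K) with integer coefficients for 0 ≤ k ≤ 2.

We work with the vertex ordering 1 < 2 < 3 < 4 < 5. The simplices of K, each written with vertices in increasing order, are:

  0-simplices (5): [1], [2], [3], [4], [5]
  1-simplices (9): [1,2], [1,4], [1,5], [2,3], [2,4], [2,5], [3,4], [3,5], [4,5]
  2-simplices (6): [1,2,4], [1,2,5], [1,4,5], [2,3,4], [2,3,5], [3,4,5]

so the chain groups are C_0 ≅ Z^5, C_1 ≅ Z^9, C_2 ≅ Z^6.

∂_1: C_1 → C_0 sends each edge [p,q] (with p < q) to q − p.
The 5×9 boundary matrix has rank 4 and Smith normal form diag(1,1,1,1).

∂_2: C_2 → C_1 sends each 2-simplex [p,q,r] to [q,r] − [p,r] + [p,q]. For instance
  ∂[1,4,5] = [4,5] − [1,5] + [1,4],
  ∂[1,2,5] = [2,5] − [1,5] + [1,2].
The 9×6 boundary matrix has rank 5 and Smith normal form diag(1,1,1,1,1).

Now H_k = ker ∂_k / im ∂_{k+1}, so:

  H_0: rank C_0 − rank ∂_1 = 5 − 4 = 1, and the invariant factors of ∂_1 are all 1, so H_0 = Z.
  H_1: rank ker ∂_1 − rank ∂_2 = (9 − 4) − 5 = 0, and the invariant factors of ∂_2 are all 1, so H_1 = 0.
  H_2: rank ker ∂_2 − rank ∂_3 = (6 − 5) − 0 = 1, and there is no ∂_3, so H_2 = Z.

H_0 ≅ Z,  H_1 = 0,  H_2 ≅ Z.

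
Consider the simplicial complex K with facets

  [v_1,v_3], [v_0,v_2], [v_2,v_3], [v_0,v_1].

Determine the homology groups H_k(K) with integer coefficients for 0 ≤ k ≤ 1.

H_0 = Z,  H_1 = Z.

We work with the vertex ordering v_0 < v_1 < v_2 < v_3. The simplices of K, each written with vertices in increasing order, are:

  0-simplices (4): [v_0], [v_1], [v_2], [v_3]
  1-simplices (4): [v_0,v_1], [v_0,v_2], [v_1,v_3], [v_2,v_3]

so the chain groups are C_0 ≅ Z^4, C_1 ≅ Z^4.

The boundary map ∂_1: C_1 → C_0 is given by ∂[p,q] = [q] − [p].
The resulting 4×4 matrix has rank 3, and its Smith normal form has invariant factors (1,1,1).

From H_k ≅ ker(∂_k) / im(∂_{k+1}) we obtain:

  H_0: rank C_0 − rank ∂_1 = 4 − 3 = 1, and the invariant factors of ∂_1 are all 1, so H_0 ≅ Z.
  H_1: rank ker ∂_1 − rank ∂_2 = (4 − 3) − 0 = 1, and there is no ∂_2, so H_1 ≅ Z.

As a check, the Euler characteristic is 4 − 4 = 0, which agrees with 1 − 1 = 0.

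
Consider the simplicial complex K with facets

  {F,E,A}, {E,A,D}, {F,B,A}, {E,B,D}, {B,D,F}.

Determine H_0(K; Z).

H_0 ≅ Z.

We work with the vertex ordering A < B < D < E < F. The simplices of K, each written with vertices in increasing order, are:

  0-simplices (5): A, B, D, E, F
  1-simplices (10): AB, AD, AE, AF, BD, BE, BF, DE, DF, EF
  2-simplices (5): ABF, ADE, AEF, BDE, BDF

Hence C_0 ≅ Z^5, C_1 ≅ Z^10, C_2 ≅ Z^5.

∂_1: C_1 → C_0 sends each edge [p,q] (with p < q) to q − p.
As a 5×10 matrix over Z this has rank 4, with invariant factors (1,1,1,1).

∂_2: C_2 → C_1 sends each 2-simplex [p,q,r] to [q,r] − [p,r] + [p,q]. For instance
  ∂BDF = DF − BF + BD,
  ∂ADE = DE − AE + AD.
This gives a 10×5 integer matrix of rank 5; reducing to Smith normal form yields diagonal entries (1,1,1,1,1).

Reading off H_k = ker ∂_k / im ∂_{k+1}:

  H_0: rank C_0 − rank ∂_1 = 5 − 4 = 1, and the invariant factors of ∂_1 are all 1, so H_0 ≅ Z.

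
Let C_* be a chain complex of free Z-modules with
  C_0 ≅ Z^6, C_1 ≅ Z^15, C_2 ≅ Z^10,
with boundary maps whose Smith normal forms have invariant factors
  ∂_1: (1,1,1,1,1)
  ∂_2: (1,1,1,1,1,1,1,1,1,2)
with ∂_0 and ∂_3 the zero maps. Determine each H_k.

H_0 ≅ Z,  H_1 ≅ Z/2,  H_2 = 0.

H_0: b_0 = 6 − 0 − 5 = 1; torsion from ∂_1 factors > 1: none. So H_0 ≅ Z.
H_1: b_1 = 15 − 5 − 10 = 0; torsion from ∂_2 factors > 1: [2]. So H_1 ≅ Z/2.
H_2: b_2 = 10 − 10 − 0 = 0; torsion from ∂_3 factors > 1: none. So H_2 ≅ 0.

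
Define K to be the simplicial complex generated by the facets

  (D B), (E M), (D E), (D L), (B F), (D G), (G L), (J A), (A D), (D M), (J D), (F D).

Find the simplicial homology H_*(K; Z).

Order the vertices as A < B < D < E < F < G < J < L < M. Listing each simplex with vertices in this order, K has dimension 1 with simplices:

  0-simplices (9): A, B, D, E, F, G, J, L, M
  1-simplices (12): AD, AJ, BD, BF, DE, DF, DG, DJ, DL, DM, EM, GL

so the chain groups are C_0 ≅ Z^9, C_1 ≅ Z^12.

The boundary map ∂_1: C_1 → C_0 sends each edge [p,q] (with p < q) to q − p.
The resulting 9×12 matrix has rank 8, and its Smith normal form has invariant factors (1,1,1,1,1,1,1,1).

Reading off H_k = ker ∂_k / im ∂_{k+1}:

  H_0: rank C_0 − rank ∂_1 = 9 − 8 = 1, and the invariant factors of ∂_1 are all 1, so H_0 ≅ Z.
  H_1: rank ker ∂_1 − rank ∂_2 = (12 − 8) − 0 = 4, and there is no ∂_2, so H_1 ≅ Z^4.

H_0 ≅ Z,  H_1 ≅ Z^4.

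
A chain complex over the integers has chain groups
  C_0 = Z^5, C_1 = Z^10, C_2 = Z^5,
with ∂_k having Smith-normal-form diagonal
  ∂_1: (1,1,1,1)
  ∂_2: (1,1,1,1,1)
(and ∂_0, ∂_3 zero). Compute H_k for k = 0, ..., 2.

H_0: b_0 = 5 − 0 − 4 = 1; torsion from ∂_1 factors > 1: none. So H_0 = Z.
H_1: b_1 = 10 − 4 − 5 = 1; torsion from ∂_2 factors > 1: none. So H_1 = Z.
H_2: b_2 = 5 − 5 − 0 = 0; torsion from ∂_3 factors > 1: none. So H_2 = 0.

H_0 = Z,  H_1 = Z,  H_2 = 0.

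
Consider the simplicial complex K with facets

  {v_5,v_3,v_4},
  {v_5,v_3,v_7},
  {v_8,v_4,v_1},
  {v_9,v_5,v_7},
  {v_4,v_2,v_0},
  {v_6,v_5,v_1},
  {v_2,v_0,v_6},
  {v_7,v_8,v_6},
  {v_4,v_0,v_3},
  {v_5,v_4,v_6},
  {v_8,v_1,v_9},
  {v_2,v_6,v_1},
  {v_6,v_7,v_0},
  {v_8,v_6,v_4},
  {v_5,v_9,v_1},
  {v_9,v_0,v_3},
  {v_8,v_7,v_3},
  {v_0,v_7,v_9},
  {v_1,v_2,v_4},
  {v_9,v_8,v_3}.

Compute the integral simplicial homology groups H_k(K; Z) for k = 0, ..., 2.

Fix the vertex order v_0 < v_1 < v_2 < v_3 < v_4 < v_5 < v_6 < v_7 < v_8 < v_9 and write every simplex with vertices in increasing order. Then dim K = 2 and the simplices of K are:

  0-simplices (10): [v_0], [v_1], [v_2], [v_3], [v_4], [v_5], [v_6], [v_7], [v_8], [v_9]
  1-simplices (30): (30 of them)
  2-simplices (20): (20 of them)

so the chain groups are C_0 ≅ Z^10, C_1 ≅ Z^30, C_2 ≅ Z^20.

Boundary ∂_1: C_1 → C_0 sends each edge [p,q] (with p < q) to q − p. For instance
  ∂[v_5,v_6] = [v_6] − [v_5].
The resulting 10×30 matrix has rank 9, and its Smith normal form has invariant factors (1,1,1,1,1,1,1,1,1).

∂_2: C_2 → C_1 acts by ∂[p,q,r] = [q,r] − [p,r] + [p,q]. For instance
  ∂[v_3,v_7,v_8] = [v_7,v_8] − [v_3,v_8] + [v_3,v_7],
  ∂[v_1,v_2,v_4] = [v_2,v_4] − [v_1,v_4] + [v_1,v_2].
The resulting 30×20 matrix has rank 20, and its Smith normal form has invariant factors (1,1,1,1,1,1,1,1,1,1,1,1,1,1,1,1,1,1,1,2).

Reading off H_k = ker ∂_k / im ∂_{k+1}:

  H_0: rank C_0 − rank ∂_1 = 10 − 9 = 1, and the invariant factors of ∂_1 are all 1, so H_0 = Z.
  H_1: rank ker ∂_1 − rank ∂_2 = (30 − 9) − 20 = 1, and ∂_2 has invariant factor 2 > 1, so H_1 = Z ⊕ Z/2Z.
  H_2: rank ker ∂_2 − rank ∂_3 = (20 − 20) − 0 = 0, and there is no ∂_3, so H_2 = 0.

As a check, the Euler characteristic is 10 − 30 + 20 = 0, which agrees with 1 − 1 + 0 = 0.

H_0 = Z,  H_1 = Z ⊕ Z/2Z,  H_2 = 0.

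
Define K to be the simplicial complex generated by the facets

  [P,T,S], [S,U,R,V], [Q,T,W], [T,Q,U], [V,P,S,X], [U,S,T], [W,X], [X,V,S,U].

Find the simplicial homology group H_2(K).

K has 9 vertices, 20 edges, 14 triangles, 3 3-simplices.
rank ∂_2 = 11, rank ∂_3 = 3 ⇒ b_2 = 14 − 11 − 3 = 0; all invariant factors of ∂_3 are 1 so no torsion. So H_2 ≅ 0.

H_2 ≅ 0.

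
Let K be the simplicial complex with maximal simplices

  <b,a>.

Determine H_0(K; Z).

H_0 = Z.

K has 2 vertices, 1 edge.
rank ∂_0 = 0, rank ∂_1 = 1 ⇒ b_0 = 2 − 0 − 1 = 1; all invariant factors of ∂_1 are 1 so no torsion. So H_0 ≅ Z.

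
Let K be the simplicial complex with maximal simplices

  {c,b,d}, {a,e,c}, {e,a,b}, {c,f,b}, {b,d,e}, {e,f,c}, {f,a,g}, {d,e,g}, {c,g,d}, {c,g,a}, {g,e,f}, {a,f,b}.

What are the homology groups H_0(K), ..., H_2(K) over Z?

K has 7 vertices, 18 edges, 12 triangles.
rank ∂_0 = 0, rank ∂_1 = 6 ⇒ b_0 = 7 − 0 − 6 = 1; all invariant factors of ∂_1 are 1 so no torsion. So H_0 = Z.
rank ∂_1 = 6, rank ∂_2 = 12 ⇒ b_1 = 18 − 6 − 12 = 0; ∂_2 has invariant factor(s) [2] giving torsion. So H_1 = Z/2Z.
rank ∂_2 = 12, rank ∂_3 = 0 ⇒ b_2 = 12 − 12 − 0 = 0. So H_2 = 0.

H_0 = Z,  H_1 = Z/2Z,  H_2 = 0.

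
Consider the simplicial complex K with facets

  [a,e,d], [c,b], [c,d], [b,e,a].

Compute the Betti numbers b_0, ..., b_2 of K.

Fix the vertex order a < b < c < d < e and write every simplex with vertices in increasing order. Then dim K = 2 and the simplices of K are:

  0-simplices (5): a, b, c, d, e
  1-simplices (7): ab, ad, ae, bc, be, cd, de
  2-simplices (2): abe, ade

so the chain groups are C_0 ≅ Z^5, C_1 ≅ Z^7, C_2 ≅ Z^2.

Boundary ∂_1: C_1 → C_0 is given by ∂[p,q] = [q] − [p]. For instance
  ∂de = e − d.
This gives a 5×7 integer matrix of rank 4; reducing to Smith normal form yields diagonal entries (1,1,1,1).

The boundary map ∂_2: C_2 → C_1 maps a triangle to the signed sum of its edges. For instance
  ∂abe = be − ae + ab,
  ∂ade = de − ae + ad.
This gives a 7×2 integer matrix of rank 2; reducing to Smith normal form yields diagonal entries (1,1).

Reading off H_k = ker ∂_k / im ∂_{k+1}:

  H_0: rank C_0 − rank ∂_1 = 5 − 4 = 1, and the invariant factors of ∂_1 are all 1, so H_0 ≅ Z.
  H_1: rank ker ∂_1 − rank ∂_2 = (7 − 4) − 2 = 1, and the invariant factors of ∂_2 are all 1, so H_1 ≅ Z.
  H_2: rank ker ∂_2 − rank ∂_3 = (2 − 2) − 0 = 0, and there is no ∂_3, so H_2 ≅ 0.

Hence the Betti numbers are b_0 = 1, b_1 = 1, b_2 = 0.

b_0 = 1, b_1 = 1, b_2 = 0.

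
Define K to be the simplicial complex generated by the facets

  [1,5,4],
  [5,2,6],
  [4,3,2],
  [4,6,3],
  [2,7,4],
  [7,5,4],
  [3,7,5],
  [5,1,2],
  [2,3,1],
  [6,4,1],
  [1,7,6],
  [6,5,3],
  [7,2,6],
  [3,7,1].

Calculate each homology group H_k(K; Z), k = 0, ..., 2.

Order the vertices as 1 < 2 < 3 < 4 < 5 < 6 < 7. Listing each simplex with vertices in this order, K has dimension 2 with simplices:

  0-simplices (7): [1], [2], [3], [4], [5], [6], [7]
  1-simplices (21): [1,2], [1,3], [1,4], [1,5], [1,6], [1,7], [2,3], [2,4], [2,5], [2,6], [2,7], [3,4], [3,5], [3,6], [3,7], [4,5], [4,6], [4,7], [5,6], [5,7], [6,7]
  2-simplices (14): [1,2,3], [1,2,5], [1,3,7], [1,4,5], [1,4,6], [1,6,7], [2,3,4], [2,4,7], [2,5,6], [2,6,7], [3,4,6], [3,5,6], [3,5,7], [4,5,7]

Hence C_0 ≅ Z^7, C_1 ≅ Z^21, C_2 ≅ Z^14.

Boundary ∂_1: C_1 → C_0 sends each edge [p,q] (with p < q) to q − p. For instance
  ∂[4,5] = [5] − [4].
This gives a 7×21 integer matrix of rank 6; reducing to Smith normal form yields diagonal entries (1,1,1,1,1,1).

∂_2: C_2 → C_1 maps a triangle to the signed sum of its edges. For instance
  ∂[1,2,5] = [2,5] − [1,5] + [1,2],
  ∂[2,3,4] = [3,4] − [2,4] + [2,3].
The resulting 21×14 matrix has rank 13, and its Smith normal form has invariant factors (1,1,1,1,1,1,1,1,1,1,1,1,1).

Now H_k = ker ∂_k / im ∂_{k+1}, so:

  H_0: rank C_0 − rank ∂_1 = 7 − 6 = 1, and the invariant factors of ∂_1 are all 1, so H_0 ≅ Z.
  H_1: rank ker ∂_1 − rank ∂_2 = (21 − 6) − 13 = 2, and the invariant factors of ∂_2 are all 1, so H_1 ≅ Z^2.
  H_2: rank ker ∂_2 − rank ∂_3 = (14 − 13) − 0 = 1, and there is no ∂_3, so H_2 ≅ Z.

H_0 ≅ Z,  H_1 ≅ Z^2,  H_2 ≅ Z.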